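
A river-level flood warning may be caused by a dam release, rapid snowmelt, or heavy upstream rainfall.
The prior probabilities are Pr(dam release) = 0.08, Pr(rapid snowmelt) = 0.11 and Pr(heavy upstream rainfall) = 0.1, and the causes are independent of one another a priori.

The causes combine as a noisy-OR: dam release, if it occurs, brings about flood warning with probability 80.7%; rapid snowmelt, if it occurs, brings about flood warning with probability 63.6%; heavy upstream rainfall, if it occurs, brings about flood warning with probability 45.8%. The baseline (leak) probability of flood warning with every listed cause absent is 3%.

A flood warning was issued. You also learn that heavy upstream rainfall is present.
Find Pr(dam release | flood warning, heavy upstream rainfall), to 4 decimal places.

Pr(dam release | flood warning, heavy upstream rainfall) ≈ 0.1335

Under noisy-OR, P(flood warning | causes) = 1 − (1−0.03)·∏(1−qᵢ) over the active causes.
Sum P(flood warning|·) weighted by the priors over the 4 (dam release, rapid snowmelt) configurations:
  P(flood warning | heavy upstream rainfall) = 0.47426·0.92·0.89 + 0.808631·0.92·0.11 + 0.898532·0.08·0.89 + 0.963066·0.08·0.11
        = 0.388324 + 0.081833 + 0.063975 + 0.008475 = 0.542607
Configurations with dam release contribute 0.072450, so
  P(dam release | flood warning, heavy upstream rainfall) = 0.072450 / 0.542607 ≈ 0.1335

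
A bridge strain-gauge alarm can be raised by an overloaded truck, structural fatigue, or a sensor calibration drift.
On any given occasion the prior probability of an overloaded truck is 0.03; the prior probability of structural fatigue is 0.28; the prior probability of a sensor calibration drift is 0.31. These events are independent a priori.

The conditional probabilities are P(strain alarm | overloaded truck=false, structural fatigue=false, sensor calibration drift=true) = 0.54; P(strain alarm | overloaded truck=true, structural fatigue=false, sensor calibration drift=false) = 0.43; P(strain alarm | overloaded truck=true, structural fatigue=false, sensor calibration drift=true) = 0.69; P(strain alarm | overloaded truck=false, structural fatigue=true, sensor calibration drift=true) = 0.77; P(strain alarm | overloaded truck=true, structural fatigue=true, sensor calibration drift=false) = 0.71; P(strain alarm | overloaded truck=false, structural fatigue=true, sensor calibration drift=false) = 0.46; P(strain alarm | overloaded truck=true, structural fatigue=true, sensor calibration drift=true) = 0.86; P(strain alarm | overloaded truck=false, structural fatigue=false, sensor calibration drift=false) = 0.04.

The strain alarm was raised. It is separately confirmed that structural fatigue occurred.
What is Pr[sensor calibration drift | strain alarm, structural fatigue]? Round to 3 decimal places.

P(strain alarm | structural fatigue) = 0.46×0.97×0.69 + 0.77×0.97×0.31 + 0.71×0.03×0.69 + 0.86×0.03×0.31 = 0.307878 + 0.231539 + 0.014697 + 0.007998 = 0.562112
Restricting to configurations with sensor calibration drift present: 0.231539 + 0.007998 = 0.239537.
P(sensor calibration drift | strain alarm, structural fatigue) = 0.239537 / 0.562112 ≈ 0.426

Pr[sensor calibration drift | strain alarm, structural fatigue] ≈ 0.426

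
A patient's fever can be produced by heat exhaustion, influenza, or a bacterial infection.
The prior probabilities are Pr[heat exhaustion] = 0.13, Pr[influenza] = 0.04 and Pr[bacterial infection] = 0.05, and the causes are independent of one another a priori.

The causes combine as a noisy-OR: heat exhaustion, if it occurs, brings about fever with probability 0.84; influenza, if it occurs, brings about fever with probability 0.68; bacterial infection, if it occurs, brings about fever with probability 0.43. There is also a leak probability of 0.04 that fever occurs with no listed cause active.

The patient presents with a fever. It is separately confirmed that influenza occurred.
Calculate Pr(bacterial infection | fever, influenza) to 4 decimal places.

Pr(bacterial infection | fever, influenza) ≈ 0.0576

Under noisy-OR, P(fever | causes) = 1 − (1−0.04)·∏(1−qᵢ) over the active causes.
By total probability over the 4 (heat exhaustion, bacterial infection) configurations:
  P(fever | influenza) = 0.6928*0.87*0.95 + 0.824896*0.87*0.05 + 0.950848*0.13*0.95 + 0.971983*0.13*0.05
        = 0.572599 + 0.035883 + 0.117430 + 0.006318 = 0.732230
Keeping only the bacterial infection-present terms gives 0.042201, so
  P(bacterial infection | fever, influenza) = 0.042201 / 0.732230 ≈ 0.0576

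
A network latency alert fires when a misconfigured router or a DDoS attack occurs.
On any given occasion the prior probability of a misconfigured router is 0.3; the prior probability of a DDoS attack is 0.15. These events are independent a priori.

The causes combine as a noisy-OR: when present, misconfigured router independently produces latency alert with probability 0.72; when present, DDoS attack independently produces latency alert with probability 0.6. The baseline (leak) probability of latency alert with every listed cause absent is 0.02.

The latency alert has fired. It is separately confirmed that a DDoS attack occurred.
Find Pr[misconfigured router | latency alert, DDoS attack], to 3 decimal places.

Pr[misconfigured router | latency alert, DDoS attack] ≈ 0.386

Under noisy-OR, P(latency alert | causes) = 1 − (1−0.02)·∏(1−qᵢ) over the active causes.
Sum P(latency alert|·) weighted by the priors over both values of misconfigured router:
  P(latency alert | DDoS attack) = 0.608*0.7 + 0.89024*0.3
        = 0.425600 + 0.267072 = 0.692672
Keeping only the misconfigured router-present terms gives 0.267072, so
  P(misconfigured router | latency alert, DDoS attack) = 0.267072 / 0.692672 ≈ 0.386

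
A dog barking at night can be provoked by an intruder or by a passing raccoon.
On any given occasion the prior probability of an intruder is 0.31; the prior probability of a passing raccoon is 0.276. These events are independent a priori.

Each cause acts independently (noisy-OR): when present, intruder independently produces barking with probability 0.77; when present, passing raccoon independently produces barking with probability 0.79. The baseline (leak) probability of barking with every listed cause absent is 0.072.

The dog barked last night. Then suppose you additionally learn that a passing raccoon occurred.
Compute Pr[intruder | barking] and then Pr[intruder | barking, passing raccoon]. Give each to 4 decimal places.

Under noisy-OR, P(barking | causes) = 1 − (1−0.072)·∏(1−qᵢ) over the active causes.
P(barking) = 0.072×0.69×0.724 + 0.80512×0.69×0.276 + 0.78656×0.31×0.724 + 0.955178×0.31×0.276 = 0.035968 + 0.153327 + 0.176536 + 0.081725 = 0.447556
Of this, 0.258261 comes from 0.176536 + 0.081725 (the intruder=true cases).
P(intruder | barking) = 0.258261 / 0.447556 ≈ 0.5770

Now condition on the additional information:
P(barking | passing raccoon) = 0.80512·0.69 + 0.955178·0.31 = 0.555533 + 0.296105 = 0.851638
The intruder-present share is 0.955178·0.31 = 0.296105.
P(intruder | barking, passing raccoon) = 0.296105 / 0.851638 ≈ 0.3477
This is intercausal reasoning (explaining away): once passing raccoon accounts for the barking, intruder becomes less likely.

Pr[intruder | barking] ≈ 0.5770; Pr[intruder | barking, passing raccoon] ≈ 0.3477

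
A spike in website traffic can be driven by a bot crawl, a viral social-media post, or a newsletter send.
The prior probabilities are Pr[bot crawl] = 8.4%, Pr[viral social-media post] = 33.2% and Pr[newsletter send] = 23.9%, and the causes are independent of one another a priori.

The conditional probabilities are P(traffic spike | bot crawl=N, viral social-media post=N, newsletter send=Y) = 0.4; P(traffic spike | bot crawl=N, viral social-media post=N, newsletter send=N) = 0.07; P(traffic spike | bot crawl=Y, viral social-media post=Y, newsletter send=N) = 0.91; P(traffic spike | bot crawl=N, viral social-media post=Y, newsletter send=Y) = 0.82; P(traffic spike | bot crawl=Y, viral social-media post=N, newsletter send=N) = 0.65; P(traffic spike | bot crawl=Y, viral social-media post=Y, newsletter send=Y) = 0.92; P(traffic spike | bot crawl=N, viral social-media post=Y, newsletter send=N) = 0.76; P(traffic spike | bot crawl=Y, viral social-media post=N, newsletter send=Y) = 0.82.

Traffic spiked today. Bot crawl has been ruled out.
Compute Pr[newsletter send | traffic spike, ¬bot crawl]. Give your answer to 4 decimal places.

P(traffic spike | ¬bot crawl) = 0.07*0.668*0.761 + 0.4*0.668*0.239 + 0.76*0.332*0.761 + 0.82*0.332*0.239 = 0.035584 + 0.063861 + 0.192016 + 0.065065 = 0.356526
Restricting to configurations with newsletter send present: 0.063861 + 0.065065 = 0.128926.
So P(newsletter send | traffic spike, ¬bot crawl) = 0.128926/0.356526 ≈ 0.3616.

Pr[newsletter send | traffic spike, ¬bot crawl] ≈ 0.3616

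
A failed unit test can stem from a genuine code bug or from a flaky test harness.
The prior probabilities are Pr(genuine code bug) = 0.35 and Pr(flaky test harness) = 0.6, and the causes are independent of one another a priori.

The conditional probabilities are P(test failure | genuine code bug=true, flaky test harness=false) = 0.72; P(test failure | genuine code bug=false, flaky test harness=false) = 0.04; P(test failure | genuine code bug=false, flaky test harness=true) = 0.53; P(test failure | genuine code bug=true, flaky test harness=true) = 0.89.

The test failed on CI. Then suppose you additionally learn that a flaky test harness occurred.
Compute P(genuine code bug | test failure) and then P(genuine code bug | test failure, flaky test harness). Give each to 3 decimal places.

P(genuine code bug | test failure) ≈ 0.570; P(genuine code bug | test failure, flaky test harness) ≈ 0.475

Sum P(test failure|·) weighted by the priors over the 4 (genuine code bug, flaky test harness) configurations:
  P(test failure) = 0.04×0.65×0.4 + 0.53×0.65×0.6 + 0.72×0.35×0.4 + 0.89×0.35×0.6
        = 0.010400 + 0.206700 + 0.100800 + 0.186900 = 0.504800
Configurations with genuine code bug contribute 0.287700, so
  P(genuine code bug | test failure) = 0.287700 / 0.504800 ≈ 0.570

Now also conditioning on flaky test harness=true:
P(test failure | flaky test harness) = 0.53*0.65 + 0.89*0.35 = 0.344500 + 0.311500 = 0.656000
The genuine code bug-present share is 0.89*0.35 = 0.311500.
So P(genuine code bug | test failure, flaky test harness) = 0.311500/0.656000 ≈ 0.475.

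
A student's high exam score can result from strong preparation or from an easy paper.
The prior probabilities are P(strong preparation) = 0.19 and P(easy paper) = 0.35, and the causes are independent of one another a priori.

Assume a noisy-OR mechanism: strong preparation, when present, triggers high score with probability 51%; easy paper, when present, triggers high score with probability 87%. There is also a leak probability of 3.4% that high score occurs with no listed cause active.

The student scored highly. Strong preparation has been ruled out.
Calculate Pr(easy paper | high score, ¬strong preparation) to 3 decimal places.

Under noisy-OR, P(high score | causes) = 1 − (1−0.034)·∏(1−qᵢ) over the active causes.
P(high score | ¬strong preparation) = 0.034·0.65 + 0.87442·0.35 = 0.022100 + 0.306047 = 0.328147
The easy paper-present share is 0.87442·0.35 = 0.306047.
P(easy paper | high score, ¬strong preparation) = 0.306047 / 0.328147 ≈ 0.933

Pr(easy paper | high score, ¬strong preparation) ≈ 0.933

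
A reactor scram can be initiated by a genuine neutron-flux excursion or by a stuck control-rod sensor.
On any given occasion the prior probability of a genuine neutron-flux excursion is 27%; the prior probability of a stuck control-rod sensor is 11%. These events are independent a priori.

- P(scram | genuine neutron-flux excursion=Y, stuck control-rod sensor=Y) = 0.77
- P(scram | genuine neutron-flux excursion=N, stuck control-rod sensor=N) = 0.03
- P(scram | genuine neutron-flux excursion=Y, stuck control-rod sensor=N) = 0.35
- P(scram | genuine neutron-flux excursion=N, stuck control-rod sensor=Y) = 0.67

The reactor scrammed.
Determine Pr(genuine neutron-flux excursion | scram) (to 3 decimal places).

Pr(genuine neutron-flux excursion | scram) ≈ 0.593

For the numerator, keep only genuine neutron-flux excursion=true terms: 0.084105 + 0.022869 = 0.106974
Normalizer over all consistent configurations: 0.03·0.73·0.89 + 0.67·0.73·0.11 + 0.35·0.27·0.89 + 0.77·0.27·0.11 = 0.180266
P(genuine neutron-flux excursion | scram) = 0.106974/0.180266 ≈ 0.593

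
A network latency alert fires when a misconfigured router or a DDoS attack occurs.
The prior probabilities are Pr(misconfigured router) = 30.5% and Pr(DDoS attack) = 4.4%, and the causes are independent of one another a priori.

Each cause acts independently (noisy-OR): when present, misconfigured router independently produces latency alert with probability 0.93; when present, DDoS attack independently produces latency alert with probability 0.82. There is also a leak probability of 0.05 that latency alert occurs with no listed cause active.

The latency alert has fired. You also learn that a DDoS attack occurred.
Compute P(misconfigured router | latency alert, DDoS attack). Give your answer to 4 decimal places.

P(misconfigured router | latency alert, DDoS attack) ≈ 0.3434

Under noisy-OR, P(latency alert | causes) = 1 − (1−0.05)·∏(1−qᵢ) over the active causes.
P(latency alert | DDoS attack) = 0.829*0.695 + 0.98803*0.305 = 0.576155 + 0.301349 = 0.877504
Restricting to configurations with misconfigured router present: 0.98803*0.305 = 0.301349.
Hence the posterior is 0.301349/0.877504 ≈ 0.3434.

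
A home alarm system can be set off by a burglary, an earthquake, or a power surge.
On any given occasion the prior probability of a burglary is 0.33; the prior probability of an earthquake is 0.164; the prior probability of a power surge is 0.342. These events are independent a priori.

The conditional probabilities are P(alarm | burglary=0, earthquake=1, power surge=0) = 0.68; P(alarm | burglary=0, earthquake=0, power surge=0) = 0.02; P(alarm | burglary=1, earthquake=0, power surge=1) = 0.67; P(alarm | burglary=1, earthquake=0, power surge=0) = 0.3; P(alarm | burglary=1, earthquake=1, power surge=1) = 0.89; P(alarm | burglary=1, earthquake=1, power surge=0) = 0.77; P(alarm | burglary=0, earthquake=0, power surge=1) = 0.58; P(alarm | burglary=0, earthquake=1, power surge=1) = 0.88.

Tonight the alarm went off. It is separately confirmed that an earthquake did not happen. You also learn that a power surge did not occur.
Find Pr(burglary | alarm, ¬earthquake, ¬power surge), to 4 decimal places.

Numerator (weight on configurations with burglary): 0.3*0.33 = 0.099000
Normalizer over all consistent configurations: 0.02*0.67 + 0.3*0.33 = 0.112400
Posterior = 0.099000 / 0.112400 ≈ 0.8808

Pr(burglary | alarm, ¬earthquake, ¬power surge) ≈ 0.8808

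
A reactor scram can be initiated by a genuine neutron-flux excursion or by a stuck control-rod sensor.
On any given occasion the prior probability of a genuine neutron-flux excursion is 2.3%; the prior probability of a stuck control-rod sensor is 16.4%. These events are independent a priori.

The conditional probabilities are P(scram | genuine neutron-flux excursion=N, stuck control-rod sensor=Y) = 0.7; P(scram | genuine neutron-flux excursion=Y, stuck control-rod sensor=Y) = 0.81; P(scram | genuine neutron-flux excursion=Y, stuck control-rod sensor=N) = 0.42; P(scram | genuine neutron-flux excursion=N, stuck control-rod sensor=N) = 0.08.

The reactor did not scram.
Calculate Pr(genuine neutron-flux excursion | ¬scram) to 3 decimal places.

Pr(genuine neutron-flux excursion | ¬scram) ≈ 0.015

P(¬scram) = 0.92·0.977·0.836 + 0.3·0.977·0.164 + 0.58·0.023·0.836 + 0.19·0.023·0.164 = 0.751430 + 0.048068 + 0.011152 + 0.000717 = 0.811367
The genuine neutron-flux excursion-present share is 0.011152 + 0.000717 = 0.011869.
Hence the posterior is 0.011869/0.811367 ≈ 0.015.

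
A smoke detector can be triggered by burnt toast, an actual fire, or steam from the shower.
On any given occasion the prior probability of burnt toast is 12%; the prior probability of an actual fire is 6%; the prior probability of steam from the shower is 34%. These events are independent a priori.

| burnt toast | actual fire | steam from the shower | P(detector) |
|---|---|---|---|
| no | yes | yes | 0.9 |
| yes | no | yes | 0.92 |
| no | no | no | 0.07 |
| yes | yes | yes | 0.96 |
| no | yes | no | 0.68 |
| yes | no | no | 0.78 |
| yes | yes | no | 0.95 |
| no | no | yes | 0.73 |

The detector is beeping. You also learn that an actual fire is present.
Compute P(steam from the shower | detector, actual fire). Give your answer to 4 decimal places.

P(detector | actual fire) = 0.68*0.88*0.66 + 0.9*0.88*0.34 + 0.95*0.12*0.66 + 0.96*0.12*0.34 = 0.394944 + 0.269280 + 0.075240 + 0.039168 = 0.778632
Of this, 0.308448 comes from 0.269280 + 0.039168 (the steam from the shower=true cases).
Hence the posterior is 0.308448/0.778632 ≈ 0.3961.

P(steam from the shower | detector, actual fire) ≈ 0.3961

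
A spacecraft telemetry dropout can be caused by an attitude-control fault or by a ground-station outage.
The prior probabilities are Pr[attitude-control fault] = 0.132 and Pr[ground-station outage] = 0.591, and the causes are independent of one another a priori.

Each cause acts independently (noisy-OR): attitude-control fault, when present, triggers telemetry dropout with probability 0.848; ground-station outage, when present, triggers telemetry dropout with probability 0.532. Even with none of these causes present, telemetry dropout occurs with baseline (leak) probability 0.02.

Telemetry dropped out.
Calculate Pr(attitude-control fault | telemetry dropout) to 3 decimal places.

Pr(attitude-control fault | telemetry dropout) ≈ 0.294

Under noisy-OR, P(telemetry dropout | causes) = 1 − (1−0.02)·∏(1−qᵢ) over the active causes.
P(telemetry dropout) = 0.02*0.868*0.409 + 0.54136*0.868*0.591 + 0.85104*0.132*0.409 + 0.930287*0.132*0.591 = 0.007100 + 0.277711 + 0.045946 + 0.072574 = 0.403331
The attitude-control fault-present share is 0.045946 + 0.072574 = 0.118520.
Hence the posterior is 0.118520/0.403331 ≈ 0.294.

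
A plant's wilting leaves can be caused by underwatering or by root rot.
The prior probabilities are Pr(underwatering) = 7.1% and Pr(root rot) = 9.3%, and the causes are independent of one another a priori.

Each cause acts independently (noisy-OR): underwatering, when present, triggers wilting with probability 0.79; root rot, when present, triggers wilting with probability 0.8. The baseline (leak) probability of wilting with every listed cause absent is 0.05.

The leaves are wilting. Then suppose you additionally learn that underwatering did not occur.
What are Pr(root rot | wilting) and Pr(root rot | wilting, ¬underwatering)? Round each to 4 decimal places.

Under noisy-OR, P(wilting | causes) = 1 − (1−0.05)·∏(1−qᵢ) over the active causes.
Weight on root rot=true, given the evidence: 0.069982 + 0.006340 = 0.076322
Denominator P(wilting): 0.05·0.929·0.907 + 0.81·0.929·0.093 + 0.8005·0.071·0.907 + 0.9601·0.071·0.093 = 0.170002
P(root rot | wilting) = 0.076322/0.170002 ≈ 0.4489

Now also conditioning on underwatering≠true:
Sum P(wilting|·) weighted by the priors over both values of root rot:
  P(wilting | ¬underwatering) = 0.05·0.907 + 0.81·0.093
        = 0.045350 + 0.075330 = 0.120680
Keeping only the root rot-present terms gives 0.075330, so
  P(root rot | wilting, ¬underwatering) = 0.075330 / 0.120680 ≈ 0.6242
Ruling out underwatering raises the posterior on root rot — the flip side of explaining away.

Pr(root rot | wilting) ≈ 0.4489; Pr(root rot | wilting, ¬underwatering) ≈ 0.6242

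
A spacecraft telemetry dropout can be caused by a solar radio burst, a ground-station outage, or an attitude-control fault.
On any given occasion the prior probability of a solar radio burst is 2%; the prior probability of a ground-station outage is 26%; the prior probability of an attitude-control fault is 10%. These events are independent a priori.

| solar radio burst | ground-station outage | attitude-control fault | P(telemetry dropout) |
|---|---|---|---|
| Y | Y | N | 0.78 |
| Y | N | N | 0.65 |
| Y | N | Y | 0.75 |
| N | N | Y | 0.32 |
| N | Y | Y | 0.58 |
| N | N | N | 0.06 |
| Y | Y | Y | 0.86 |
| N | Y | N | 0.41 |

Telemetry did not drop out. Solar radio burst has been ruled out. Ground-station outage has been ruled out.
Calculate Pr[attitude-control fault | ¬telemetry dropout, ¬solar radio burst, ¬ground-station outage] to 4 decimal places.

Pr[attitude-control fault | ¬telemetry dropout, ¬solar radio burst, ¬ground-station outage] ≈ 0.0744

P(¬telemetry dropout | ¬solar radio burst, ¬ground-station outage) = 0.94*0.9 + 0.68*0.1 = 0.846000 + 0.068000 = 0.914000
Of this, 0.068000 comes from 0.68*0.1 (the attitude-control fault=true cases).
P(attitude-control fault | ¬telemetry dropout, ¬solar radio burst, ¬ground-station outage) = 0.068000 / 0.914000 ≈ 0.0744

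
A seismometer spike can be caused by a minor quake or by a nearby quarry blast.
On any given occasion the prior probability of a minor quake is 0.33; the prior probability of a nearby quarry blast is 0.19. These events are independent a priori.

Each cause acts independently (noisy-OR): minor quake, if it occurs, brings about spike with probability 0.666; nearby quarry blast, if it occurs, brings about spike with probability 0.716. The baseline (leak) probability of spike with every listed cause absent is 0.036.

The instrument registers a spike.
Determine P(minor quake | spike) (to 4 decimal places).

P(minor quake | spike) ≈ 0.6802

Under noisy-OR, P(spike | causes) = 1 − (1−0.036)·∏(1−qᵢ) over the active causes.
Numerator (weight on configurations with minor quake): 0.181236 + 0.056967 = 0.238203
The normalizing constant is 0.036×0.67×0.81 + 0.726224×0.67×0.19 + 0.678024×0.33×0.81 + 0.908559×0.33×0.19 = 0.350188
Posterior = 0.238203 / 0.350188 ≈ 0.6802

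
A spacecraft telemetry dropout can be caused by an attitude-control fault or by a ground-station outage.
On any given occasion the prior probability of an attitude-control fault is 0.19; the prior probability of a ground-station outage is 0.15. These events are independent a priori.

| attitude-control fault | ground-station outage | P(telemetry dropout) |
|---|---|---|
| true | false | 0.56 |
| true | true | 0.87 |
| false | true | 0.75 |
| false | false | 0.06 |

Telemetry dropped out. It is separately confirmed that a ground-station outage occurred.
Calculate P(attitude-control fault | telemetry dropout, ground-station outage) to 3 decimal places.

P(attitude-control fault | telemetry dropout, ground-station outage) ≈ 0.214

Sum P(telemetry dropout|·) weighted by the priors over both values of attitude-control fault:
  P(telemetry dropout | ground-station outage) = 0.75·0.81 + 0.87·0.19
        = 0.607500 + 0.165300 = 0.772800
The terms with attitude-control fault present sum to 0.165300, so
  P(attitude-control fault | telemetry dropout, ground-station outage) = 0.165300 / 0.772800 ≈ 0.214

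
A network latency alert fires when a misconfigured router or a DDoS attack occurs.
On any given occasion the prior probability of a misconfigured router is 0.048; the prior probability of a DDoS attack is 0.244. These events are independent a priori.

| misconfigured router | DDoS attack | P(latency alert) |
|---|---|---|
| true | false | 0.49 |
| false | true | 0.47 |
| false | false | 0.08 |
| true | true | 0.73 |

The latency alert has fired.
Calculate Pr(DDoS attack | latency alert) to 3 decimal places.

Pr(DDoS attack | latency alert) ≈ 0.610

P(latency alert) = 0.08*0.952*0.756 + 0.47*0.952*0.244 + 0.49*0.048*0.756 + 0.73*0.048*0.244 = 0.057577 + 0.109175 + 0.017781 + 0.008550 = 0.193083
The DDoS attack-present share is 0.109175 + 0.008550 = 0.117725.
P(DDoS attack | latency alert) = 0.117725 / 0.193083 ≈ 0.610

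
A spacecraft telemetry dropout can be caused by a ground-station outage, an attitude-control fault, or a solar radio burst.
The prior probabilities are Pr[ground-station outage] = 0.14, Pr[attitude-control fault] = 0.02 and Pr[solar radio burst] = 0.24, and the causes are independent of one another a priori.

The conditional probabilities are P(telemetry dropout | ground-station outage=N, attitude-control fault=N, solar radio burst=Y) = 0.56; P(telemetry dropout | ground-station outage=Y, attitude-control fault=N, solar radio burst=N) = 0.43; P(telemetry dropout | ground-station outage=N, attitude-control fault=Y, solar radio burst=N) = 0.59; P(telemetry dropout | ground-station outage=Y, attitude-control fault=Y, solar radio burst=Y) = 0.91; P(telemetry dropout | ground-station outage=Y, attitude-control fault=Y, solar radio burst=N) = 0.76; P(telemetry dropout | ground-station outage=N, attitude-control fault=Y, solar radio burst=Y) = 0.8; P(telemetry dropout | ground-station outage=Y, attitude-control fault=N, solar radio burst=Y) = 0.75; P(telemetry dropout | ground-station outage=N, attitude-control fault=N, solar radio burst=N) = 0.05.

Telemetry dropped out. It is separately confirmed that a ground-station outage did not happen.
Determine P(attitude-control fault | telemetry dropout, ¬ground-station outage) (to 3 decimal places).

P(attitude-control fault | telemetry dropout, ¬ground-station outage) ≈ 0.070

By total probability over the 4 (attitude-control fault, solar radio burst) configurations:
  P(telemetry dropout | ¬ground-station outage) = 0.05*0.98*0.76 + 0.56*0.98*0.24 + 0.59*0.02*0.76 + 0.8*0.02*0.24
        = 0.037240 + 0.131712 + 0.008968 + 0.003840 = 0.181760
Keeping only the attitude-control fault-present terms gives 0.012808, so
  P(attitude-control fault | telemetry dropout, ¬ground-station outage) = 0.012808 / 0.181760 ≈ 0.070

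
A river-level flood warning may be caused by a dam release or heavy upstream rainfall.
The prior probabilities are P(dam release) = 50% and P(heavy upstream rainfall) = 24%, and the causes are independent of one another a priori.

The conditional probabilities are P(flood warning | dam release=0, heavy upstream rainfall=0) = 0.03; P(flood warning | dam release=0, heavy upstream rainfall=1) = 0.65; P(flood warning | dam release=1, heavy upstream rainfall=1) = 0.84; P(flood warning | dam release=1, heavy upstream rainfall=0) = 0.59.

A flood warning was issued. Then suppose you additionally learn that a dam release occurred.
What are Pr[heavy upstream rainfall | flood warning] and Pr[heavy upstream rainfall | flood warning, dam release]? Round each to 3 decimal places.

Pr[heavy upstream rainfall | flood warning] ≈ 0.431; Pr[heavy upstream rainfall | flood warning, dam release] ≈ 0.310

Weight on heavy upstream rainfall=true, given the evidence: 0.078000 + 0.100800 = 0.178800
The normalizing constant is 0.03·0.5·0.76 + 0.65·0.5·0.24 + 0.59·0.5·0.76 + 0.84·0.5·0.24 = 0.414400
P(heavy upstream rainfall | flood warning) = 0.178800/0.414400 ≈ 0.431

Now also conditioning on dam release=true:
By total probability over both values of heavy upstream rainfall:
  P(flood warning | dam release) = 0.59*0.76 + 0.84*0.24
        = 0.448400 + 0.201600 = 0.650000
The terms with heavy upstream rainfall present sum to 0.201600, so
  P(heavy upstream rainfall | flood warning, dam release) = 0.201600 / 0.650000 ≈ 0.310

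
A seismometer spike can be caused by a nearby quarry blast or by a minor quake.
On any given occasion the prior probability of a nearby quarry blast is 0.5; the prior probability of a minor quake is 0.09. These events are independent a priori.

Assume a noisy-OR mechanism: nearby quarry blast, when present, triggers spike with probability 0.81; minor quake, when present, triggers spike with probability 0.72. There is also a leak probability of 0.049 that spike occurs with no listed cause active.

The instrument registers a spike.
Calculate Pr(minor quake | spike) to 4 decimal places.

Under noisy-OR, P(spike | causes) = 1 − (1−0.049)·∏(1−qᵢ) over the active causes.
Sum P(spike|·) weighted by the priors over the 4 (nearby quarry blast, minor quake) configurations:
  P(spike) = 0.049*0.5*0.91 + 0.73372*0.5*0.09 + 0.81931*0.5*0.91 + 0.949407*0.5*0.09
        = 0.022295 + 0.033017 + 0.372786 + 0.042723 = 0.470821
Keeping only the minor quake-present terms gives 0.075740, so
  P(minor quake | spike) = 0.075740 / 0.470821 ≈ 0.1609

Pr(minor quake | spike) ≈ 0.1609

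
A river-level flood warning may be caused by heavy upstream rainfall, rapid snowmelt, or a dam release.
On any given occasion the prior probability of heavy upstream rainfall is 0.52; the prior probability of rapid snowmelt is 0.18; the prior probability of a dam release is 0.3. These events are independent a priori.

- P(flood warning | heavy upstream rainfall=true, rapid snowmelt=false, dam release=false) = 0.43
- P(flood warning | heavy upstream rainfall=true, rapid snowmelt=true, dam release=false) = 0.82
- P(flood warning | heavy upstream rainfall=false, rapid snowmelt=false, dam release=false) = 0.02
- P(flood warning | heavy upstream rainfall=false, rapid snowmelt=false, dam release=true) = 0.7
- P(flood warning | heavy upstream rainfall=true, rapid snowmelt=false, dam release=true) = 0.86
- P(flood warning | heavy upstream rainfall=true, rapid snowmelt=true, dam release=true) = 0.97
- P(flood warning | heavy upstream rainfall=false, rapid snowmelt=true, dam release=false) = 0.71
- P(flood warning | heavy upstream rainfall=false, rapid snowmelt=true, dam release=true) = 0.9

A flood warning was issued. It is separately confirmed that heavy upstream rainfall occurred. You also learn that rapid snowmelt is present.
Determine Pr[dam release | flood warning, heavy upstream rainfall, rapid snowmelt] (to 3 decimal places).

P(flood warning | heavy upstream rainfall, rapid snowmelt) = 0.82·0.7 + 0.97·0.3 = 0.574000 + 0.291000 = 0.865000
Of this, 0.291000 comes from 0.97·0.3 (the dam release=true cases).
So P(dam release | flood warning, heavy upstream rainfall, rapid snowmelt) = 0.291000/0.865000 ≈ 0.336.

Pr[dam release | flood warning, heavy upstream rainfall, rapid snowmelt] ≈ 0.336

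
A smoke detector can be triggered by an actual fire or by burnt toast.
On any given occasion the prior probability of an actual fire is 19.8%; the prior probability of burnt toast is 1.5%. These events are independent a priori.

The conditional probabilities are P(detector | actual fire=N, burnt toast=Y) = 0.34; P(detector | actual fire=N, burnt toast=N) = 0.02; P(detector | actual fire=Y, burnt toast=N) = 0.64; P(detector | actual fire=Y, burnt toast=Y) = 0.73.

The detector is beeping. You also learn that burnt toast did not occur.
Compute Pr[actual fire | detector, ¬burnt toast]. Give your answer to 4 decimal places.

P(detector | ¬burnt toast) = 0.02·0.802 + 0.64·0.198 = 0.016040 + 0.126720 = 0.142760
Of this, 0.126720 comes from 0.64·0.198 (the actual fire=true cases).
Hence the posterior is 0.126720/0.142760 ≈ 0.8876.

Pr[actual fire | detector, ¬burnt toast] ≈ 0.8876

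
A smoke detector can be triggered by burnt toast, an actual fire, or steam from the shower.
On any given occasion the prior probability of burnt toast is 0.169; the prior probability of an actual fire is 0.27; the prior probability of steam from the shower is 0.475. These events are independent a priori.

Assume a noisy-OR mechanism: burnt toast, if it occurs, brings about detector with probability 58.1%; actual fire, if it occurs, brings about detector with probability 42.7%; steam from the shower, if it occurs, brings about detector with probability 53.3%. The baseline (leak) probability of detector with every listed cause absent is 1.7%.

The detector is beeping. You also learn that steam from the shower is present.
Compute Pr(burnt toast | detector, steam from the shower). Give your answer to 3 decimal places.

Pr(burnt toast | detector, steam from the shower) ≈ 0.221

Under noisy-OR, P(detector | causes) = 1 − (1−0.017)·∏(1−qᵢ) over the active causes.
By total probability over the 4 (burnt toast, actual fire) configurations:
  P(detector | steam from the shower) = 0.540939·0.831·0.73 + 0.736958·0.831·0.27 + 0.807653·0.169·0.73 + 0.889785·0.169·0.27
        = 0.328150 + 0.165351 + 0.099640 + 0.040601 = 0.633742
The terms with burnt toast present sum to 0.140241, so
  P(burnt toast | detector, steam from the shower) = 0.140241 / 0.633742 ≈ 0.221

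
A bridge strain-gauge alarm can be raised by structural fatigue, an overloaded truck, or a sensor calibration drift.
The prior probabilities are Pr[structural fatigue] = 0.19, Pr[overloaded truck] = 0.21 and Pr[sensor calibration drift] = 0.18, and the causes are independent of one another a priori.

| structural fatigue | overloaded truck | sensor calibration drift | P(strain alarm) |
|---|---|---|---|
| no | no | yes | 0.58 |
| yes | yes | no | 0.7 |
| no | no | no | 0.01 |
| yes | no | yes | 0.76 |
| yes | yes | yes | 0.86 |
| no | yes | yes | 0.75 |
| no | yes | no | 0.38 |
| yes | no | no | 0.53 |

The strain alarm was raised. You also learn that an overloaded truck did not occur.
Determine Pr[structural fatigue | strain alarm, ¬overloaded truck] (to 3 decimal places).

Pr[structural fatigue | strain alarm, ¬overloaded truck] ≈ 0.543

By total probability over the 4 (structural fatigue, sensor calibration drift) configurations:
  P(strain alarm | ¬overloaded truck) = 0.01*0.81*0.82 + 0.58*0.81*0.18 + 0.53*0.19*0.82 + 0.76*0.19*0.18
        = 0.006642 + 0.084564 + 0.082574 + 0.025992 = 0.199772
Keeping only the structural fatigue-present terms gives 0.108566, so
  P(structural fatigue | strain alarm, ¬overloaded truck) = 0.108566 / 0.199772 ≈ 0.543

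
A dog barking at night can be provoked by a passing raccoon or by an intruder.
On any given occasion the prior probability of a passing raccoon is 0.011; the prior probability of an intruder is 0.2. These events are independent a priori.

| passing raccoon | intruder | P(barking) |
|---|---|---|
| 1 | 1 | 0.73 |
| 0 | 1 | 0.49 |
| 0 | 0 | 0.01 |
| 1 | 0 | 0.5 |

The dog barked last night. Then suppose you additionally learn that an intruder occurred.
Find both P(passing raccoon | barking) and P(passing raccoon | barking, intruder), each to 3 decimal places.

P(barking) = 0.01×0.989×0.8 + 0.49×0.989×0.2 + 0.5×0.011×0.8 + 0.73×0.011×0.2 = 0.007912 + 0.096922 + 0.004400 + 0.001606 = 0.110840
Restricting to configurations with passing raccoon present: 0.004400 + 0.001606 = 0.006006.
Hence the posterior is 0.006006/0.110840 ≈ 0.054.

Now condition on the additional information:
Weight on passing raccoon=true, given the evidence: 0.73·0.011 = 0.008030
Normalizer over all consistent configurations: 0.49·0.989 + 0.73·0.011 = 0.492640
Posterior = 0.008030 / 0.492640 ≈ 0.016
The drop from 0.054 to 0.016 is the explaining-away (discounting) effect.

P(passing raccoon | barking) ≈ 0.054; P(passing raccoon | barking, intruder) ≈ 0.016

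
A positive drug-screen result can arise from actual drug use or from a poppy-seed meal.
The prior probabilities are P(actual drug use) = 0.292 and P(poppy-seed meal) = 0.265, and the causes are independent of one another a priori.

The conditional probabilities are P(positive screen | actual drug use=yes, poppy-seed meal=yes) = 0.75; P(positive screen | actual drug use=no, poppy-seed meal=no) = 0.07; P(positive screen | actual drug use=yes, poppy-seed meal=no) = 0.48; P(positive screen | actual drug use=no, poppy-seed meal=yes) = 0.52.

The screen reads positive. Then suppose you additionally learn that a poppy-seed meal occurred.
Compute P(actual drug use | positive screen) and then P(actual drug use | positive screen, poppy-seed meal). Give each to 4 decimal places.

P(actual drug use | positive screen) ≈ 0.5459; P(actual drug use | positive screen, poppy-seed meal) ≈ 0.3730

By total probability over the 4 (actual drug use, poppy-seed meal) configurations:
  P(positive screen) = 0.07*0.708*0.735 + 0.52*0.708*0.265 + 0.48*0.292*0.735 + 0.75*0.292*0.265
        = 0.036427 + 0.097562 + 0.103018 + 0.058035 = 0.295042
Keeping only the actual drug use-present terms gives 0.161053, so
  P(actual drug use | positive screen) = 0.161053 / 0.295042 ≈ 0.5459

Now condition on the additional information:
By total probability over both values of actual drug use:
  P(positive screen | poppy-seed meal) = 0.52×0.708 + 0.75×0.292
        = 0.368160 + 0.219000 = 0.587160
Keeping only the actual drug use-present terms gives 0.219000, so
  P(actual drug use | positive screen, poppy-seed meal) = 0.219000 / 0.587160 ≈ 0.3730
Conditioning on poppy-seed meal lowers the posterior on actual drug use: the classic explaining-away effect in a common-effect structure.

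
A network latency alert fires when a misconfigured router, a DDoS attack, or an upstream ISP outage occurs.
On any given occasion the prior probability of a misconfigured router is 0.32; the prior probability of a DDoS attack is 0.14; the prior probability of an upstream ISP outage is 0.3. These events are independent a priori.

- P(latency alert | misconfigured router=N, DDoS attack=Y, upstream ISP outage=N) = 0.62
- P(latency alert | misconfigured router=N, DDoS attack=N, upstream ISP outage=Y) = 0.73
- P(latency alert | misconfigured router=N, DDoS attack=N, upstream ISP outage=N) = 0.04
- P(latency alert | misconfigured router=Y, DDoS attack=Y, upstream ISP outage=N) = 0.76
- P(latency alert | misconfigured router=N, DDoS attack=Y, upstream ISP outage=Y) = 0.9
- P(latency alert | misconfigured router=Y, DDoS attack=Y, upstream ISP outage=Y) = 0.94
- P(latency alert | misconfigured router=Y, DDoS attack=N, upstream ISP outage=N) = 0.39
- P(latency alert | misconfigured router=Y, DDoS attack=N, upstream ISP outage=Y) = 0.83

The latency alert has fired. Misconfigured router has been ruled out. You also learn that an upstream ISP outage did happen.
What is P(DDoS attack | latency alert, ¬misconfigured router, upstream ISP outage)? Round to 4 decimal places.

Enumerate both values of DDoS attack and weight by the priors:
  P(latency alert | ¬misconfigured router, upstream ISP outage) = 0.73*0.86 + 0.9*0.14
        = 0.627800 + 0.126000 = 0.753800
Keeping only the DDoS attack-present terms gives 0.126000, so
  P(DDoS attack | latency alert, ¬misconfigured router, upstream ISP outage) = 0.126000 / 0.753800 ≈ 0.1672

P(DDoS attack | latency alert, ¬misconfigured router, upstream ISP outage) ≈ 0.1672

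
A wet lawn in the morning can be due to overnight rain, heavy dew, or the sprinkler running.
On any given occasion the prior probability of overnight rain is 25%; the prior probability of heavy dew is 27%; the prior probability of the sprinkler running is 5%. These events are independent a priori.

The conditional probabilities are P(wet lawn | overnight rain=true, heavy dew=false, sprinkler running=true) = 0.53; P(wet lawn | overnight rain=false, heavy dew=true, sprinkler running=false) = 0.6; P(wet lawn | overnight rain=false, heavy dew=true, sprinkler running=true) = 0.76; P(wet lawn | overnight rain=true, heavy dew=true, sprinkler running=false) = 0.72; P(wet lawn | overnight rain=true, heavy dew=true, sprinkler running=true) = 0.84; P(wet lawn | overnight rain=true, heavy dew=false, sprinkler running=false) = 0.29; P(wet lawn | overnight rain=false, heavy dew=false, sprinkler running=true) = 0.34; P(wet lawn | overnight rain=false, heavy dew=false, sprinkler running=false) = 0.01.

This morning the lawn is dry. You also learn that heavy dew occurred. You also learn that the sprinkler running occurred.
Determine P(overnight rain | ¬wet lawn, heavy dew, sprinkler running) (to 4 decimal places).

P(overnight rain | ¬wet lawn, heavy dew, sprinkler running) ≈ 0.1818

P(¬wet lawn | heavy dew, sprinkler running) = 0.24×0.75 + 0.16×0.25 = 0.180000 + 0.040000 = 0.220000
Of this, 0.040000 comes from 0.16×0.25 (the overnight rain=true cases).
Hence the posterior is 0.040000/0.220000 ≈ 0.1818.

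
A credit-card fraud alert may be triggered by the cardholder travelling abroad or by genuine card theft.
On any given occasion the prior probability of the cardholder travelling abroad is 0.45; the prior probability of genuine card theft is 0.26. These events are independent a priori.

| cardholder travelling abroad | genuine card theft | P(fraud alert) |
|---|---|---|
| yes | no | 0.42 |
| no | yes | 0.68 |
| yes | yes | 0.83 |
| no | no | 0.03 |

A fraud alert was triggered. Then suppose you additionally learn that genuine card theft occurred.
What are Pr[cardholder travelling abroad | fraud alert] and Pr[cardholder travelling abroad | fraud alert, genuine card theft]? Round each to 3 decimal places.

Pr[cardholder travelling abroad | fraud alert] ≈ 0.684; Pr[cardholder travelling abroad | fraud alert, genuine card theft] ≈ 0.500

For the numerator, keep only cardholder travelling abroad=true terms: 0.139860 + 0.097110 = 0.236970
The normalizing constant is 0.03×0.55×0.74 + 0.68×0.55×0.26 + 0.42×0.45×0.74 + 0.83×0.45×0.26 = 0.346420
Posterior = 0.236970 / 0.346420 ≈ 0.684

Now also conditioning on genuine card theft=true:
Sum P(fraud alert|·) weighted by the priors over both values of cardholder travelling abroad:
  P(fraud alert | genuine card theft) = 0.68·0.55 + 0.83·0.45
        = 0.374000 + 0.373500 = 0.747500
The terms with cardholder travelling abroad present sum to 0.373500, so
  P(cardholder travelling abroad | fraud alert, genuine card theft) = 0.373500 / 0.747500 ≈ 0.500
The drop from 0.684 to 0.500 is the explaining-away (discounting) effect.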